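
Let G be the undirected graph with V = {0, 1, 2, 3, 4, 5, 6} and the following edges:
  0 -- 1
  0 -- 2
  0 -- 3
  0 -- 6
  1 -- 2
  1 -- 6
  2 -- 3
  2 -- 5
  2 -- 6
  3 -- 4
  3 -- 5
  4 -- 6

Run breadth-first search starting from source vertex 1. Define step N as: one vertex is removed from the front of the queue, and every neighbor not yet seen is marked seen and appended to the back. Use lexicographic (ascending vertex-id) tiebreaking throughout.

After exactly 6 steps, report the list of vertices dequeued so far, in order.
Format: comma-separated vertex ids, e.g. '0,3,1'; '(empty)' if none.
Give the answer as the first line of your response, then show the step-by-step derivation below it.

1,0,2,6,3,5

step 1: dequeue 1; queue=[0,2,6]; order=1
step 2: dequeue 0; queue=[2,6,3]; order=1,0
step 3: dequeue 2; queue=[6,3,5]; order=1,0,2
step 4: dequeue 6; queue=[3,5,4]; order=1,0,2,6
step 5: dequeue 3; queue=[5,4]; order=1,0,2,6,3
step 6: dequeue 5; queue=[4]; order=1,0,2,6,3,5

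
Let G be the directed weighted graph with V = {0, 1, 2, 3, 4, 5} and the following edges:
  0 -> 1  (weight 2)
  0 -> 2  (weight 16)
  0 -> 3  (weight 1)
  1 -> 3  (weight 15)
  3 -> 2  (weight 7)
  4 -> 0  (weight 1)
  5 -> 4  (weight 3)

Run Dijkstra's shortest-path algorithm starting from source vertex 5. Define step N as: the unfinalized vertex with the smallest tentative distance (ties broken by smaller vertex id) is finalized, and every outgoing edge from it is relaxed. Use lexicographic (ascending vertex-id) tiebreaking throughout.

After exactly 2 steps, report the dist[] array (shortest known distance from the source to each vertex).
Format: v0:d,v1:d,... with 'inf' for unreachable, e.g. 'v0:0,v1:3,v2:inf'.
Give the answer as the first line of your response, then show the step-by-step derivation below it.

v0:4,v1:inf,v2:inf,v3:inf,v4:3,v5:0

step 1: dist = v0:inf,v1:inf,v2:inf,v3:inf,v4:3,v5:0
step 2: dist = v0:4,v1:inf,v2:inf,v3:inf,v4:3,v5:0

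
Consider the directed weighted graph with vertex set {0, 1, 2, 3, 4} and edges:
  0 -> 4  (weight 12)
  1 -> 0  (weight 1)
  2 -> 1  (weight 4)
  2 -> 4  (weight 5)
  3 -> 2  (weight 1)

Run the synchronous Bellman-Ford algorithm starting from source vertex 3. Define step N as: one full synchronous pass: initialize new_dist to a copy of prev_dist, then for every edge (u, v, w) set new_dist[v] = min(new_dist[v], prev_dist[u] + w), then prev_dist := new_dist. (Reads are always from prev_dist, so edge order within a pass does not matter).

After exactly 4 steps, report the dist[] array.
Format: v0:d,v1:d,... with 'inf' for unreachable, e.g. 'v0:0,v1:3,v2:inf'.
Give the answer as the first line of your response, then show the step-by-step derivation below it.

v0:6,v1:5,v2:1,v3:0,v4:6

step 1: dist = v0:inf,v1:inf,v2:1,v3:0,v4:inf
step 2: dist = v0:inf,v1:5,v2:1,v3:0,v4:6
step 3: dist = v0:6,v1:5,v2:1,v3:0,v4:6
step 4: dist = v0:6,v1:5,v2:1,v3:0,v4:6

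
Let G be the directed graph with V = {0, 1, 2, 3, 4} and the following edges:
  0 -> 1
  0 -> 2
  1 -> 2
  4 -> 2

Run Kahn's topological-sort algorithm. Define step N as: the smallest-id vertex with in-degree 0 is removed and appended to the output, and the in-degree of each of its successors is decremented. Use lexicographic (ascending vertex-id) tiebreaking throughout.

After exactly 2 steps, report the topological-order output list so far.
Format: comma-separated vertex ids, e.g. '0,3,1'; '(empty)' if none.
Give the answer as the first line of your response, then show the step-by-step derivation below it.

0,1

step 1: output 0; order=[0]; indeg=(0,0,2,0,0)
step 2: output 1; order=[0,1]; indeg=(0,0,1,0,0)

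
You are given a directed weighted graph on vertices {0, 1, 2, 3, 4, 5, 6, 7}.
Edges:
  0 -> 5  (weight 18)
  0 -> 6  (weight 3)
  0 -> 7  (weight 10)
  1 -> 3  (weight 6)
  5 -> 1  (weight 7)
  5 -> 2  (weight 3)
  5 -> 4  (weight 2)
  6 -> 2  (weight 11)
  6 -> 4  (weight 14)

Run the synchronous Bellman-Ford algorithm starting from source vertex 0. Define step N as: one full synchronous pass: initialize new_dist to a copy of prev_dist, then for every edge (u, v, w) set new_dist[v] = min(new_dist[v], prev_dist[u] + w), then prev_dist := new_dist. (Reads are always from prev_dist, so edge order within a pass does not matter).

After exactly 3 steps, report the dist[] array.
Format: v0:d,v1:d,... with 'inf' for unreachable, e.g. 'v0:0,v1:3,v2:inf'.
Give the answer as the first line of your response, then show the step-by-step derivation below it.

v0:0,v1:25,v2:14,v3:31,v4:17,v5:18,v6:3,v7:10

step 1: dist = v0:0,v1:inf,v2:inf,v3:inf,v4:inf,v5:18,v6:3,v7:10
step 2: dist = v0:0,v1:25,v2:14,v3:inf,v4:17,v5:18,v6:3,v7:10
step 3: dist = v0:0,v1:25,v2:14,v3:31,v4:17,v5:18,v6:3,v7:10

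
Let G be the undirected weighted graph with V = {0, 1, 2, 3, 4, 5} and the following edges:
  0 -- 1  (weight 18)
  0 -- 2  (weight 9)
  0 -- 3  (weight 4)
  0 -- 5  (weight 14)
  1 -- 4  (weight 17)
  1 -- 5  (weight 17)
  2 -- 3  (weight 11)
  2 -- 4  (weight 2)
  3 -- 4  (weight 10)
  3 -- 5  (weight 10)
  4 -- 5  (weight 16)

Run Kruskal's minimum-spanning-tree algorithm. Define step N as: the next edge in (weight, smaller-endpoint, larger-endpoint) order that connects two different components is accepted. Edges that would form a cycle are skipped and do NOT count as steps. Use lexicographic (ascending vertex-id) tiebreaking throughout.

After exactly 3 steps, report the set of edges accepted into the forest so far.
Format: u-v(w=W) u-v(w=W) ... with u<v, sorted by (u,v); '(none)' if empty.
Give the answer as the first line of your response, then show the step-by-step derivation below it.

0-2(w=9) 0-3(w=4) 2-4(w=2)

step 1: add edge 2-4 (w=2); MST = {2-4(w=2)}
step 2: add edge 0-3 (w=4); MST = {0-3(w=4) 2-4(w=2)}
step 3: add edge 0-2 (w=9); MST = {0-2(w=9) 0-3(w=4) 2-4(w=2)}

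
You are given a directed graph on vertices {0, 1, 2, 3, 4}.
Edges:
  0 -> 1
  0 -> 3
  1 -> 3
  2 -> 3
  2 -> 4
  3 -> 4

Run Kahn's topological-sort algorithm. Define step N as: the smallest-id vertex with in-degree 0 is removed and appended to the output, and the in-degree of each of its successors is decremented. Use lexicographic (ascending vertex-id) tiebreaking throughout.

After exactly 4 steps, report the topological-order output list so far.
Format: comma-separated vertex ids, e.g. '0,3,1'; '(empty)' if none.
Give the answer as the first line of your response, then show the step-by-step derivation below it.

0,1,2,3

step 1: output 0; order=[0]; indeg=(0,0,0,2,2)
step 2: output 1; order=[0,1]; indeg=(0,0,0,1,2)
step 3: output 2; order=[0,1,2]; indeg=(0,0,0,0,1)
step 4: output 3; order=[0,1,2,3]; indeg=(0,0,0,0,0)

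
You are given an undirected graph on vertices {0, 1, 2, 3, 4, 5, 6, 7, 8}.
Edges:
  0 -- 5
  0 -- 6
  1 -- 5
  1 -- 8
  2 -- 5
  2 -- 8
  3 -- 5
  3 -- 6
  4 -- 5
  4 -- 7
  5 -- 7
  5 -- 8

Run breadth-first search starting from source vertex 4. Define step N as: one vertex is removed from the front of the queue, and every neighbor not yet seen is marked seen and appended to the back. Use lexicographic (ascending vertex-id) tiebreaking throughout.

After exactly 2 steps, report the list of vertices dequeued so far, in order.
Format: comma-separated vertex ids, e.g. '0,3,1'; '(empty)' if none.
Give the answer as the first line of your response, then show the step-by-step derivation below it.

4,5

step 1: dequeue 4; queue=[5,7]; order=4
step 2: dequeue 5; queue=[7,0,1,2,3,8]; order=4,5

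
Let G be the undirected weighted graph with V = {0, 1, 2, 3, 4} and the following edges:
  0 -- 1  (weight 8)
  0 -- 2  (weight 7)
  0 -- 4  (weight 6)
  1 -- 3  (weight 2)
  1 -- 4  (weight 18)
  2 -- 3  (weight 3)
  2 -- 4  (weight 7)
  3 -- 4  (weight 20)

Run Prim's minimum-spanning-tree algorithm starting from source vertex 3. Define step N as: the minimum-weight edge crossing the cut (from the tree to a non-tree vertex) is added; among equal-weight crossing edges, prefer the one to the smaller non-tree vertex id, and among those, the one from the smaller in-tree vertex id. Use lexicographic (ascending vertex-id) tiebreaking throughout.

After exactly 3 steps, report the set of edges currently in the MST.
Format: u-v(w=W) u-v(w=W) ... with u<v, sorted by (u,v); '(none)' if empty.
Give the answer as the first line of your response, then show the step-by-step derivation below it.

0-2(w=7) 1-3(w=2) 2-3(w=3)

step 1: add edge 1-3 (w=2); MST = {1-3(w=2)}
step 2: add edge 2-3 (w=3); MST = {1-3(w=2) 2-3(w=3)}
step 3: add edge 0-2 (w=7); MST = {0-2(w=7) 1-3(w=2) 2-3(w=3)}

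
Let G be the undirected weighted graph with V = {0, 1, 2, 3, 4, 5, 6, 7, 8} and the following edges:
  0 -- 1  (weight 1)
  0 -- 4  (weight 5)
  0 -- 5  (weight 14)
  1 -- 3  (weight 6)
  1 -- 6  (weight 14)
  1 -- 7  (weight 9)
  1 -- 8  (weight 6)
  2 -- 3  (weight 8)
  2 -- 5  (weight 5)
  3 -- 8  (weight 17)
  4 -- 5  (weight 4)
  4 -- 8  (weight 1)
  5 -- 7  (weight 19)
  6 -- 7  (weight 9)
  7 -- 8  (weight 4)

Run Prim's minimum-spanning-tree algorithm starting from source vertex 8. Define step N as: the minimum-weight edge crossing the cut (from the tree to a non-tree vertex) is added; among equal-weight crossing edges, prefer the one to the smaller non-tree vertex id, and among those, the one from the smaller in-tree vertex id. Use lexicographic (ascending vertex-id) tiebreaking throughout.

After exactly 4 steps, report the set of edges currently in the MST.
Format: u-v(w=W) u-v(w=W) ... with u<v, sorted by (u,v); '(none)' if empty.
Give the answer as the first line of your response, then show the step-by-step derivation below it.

0-4(w=5) 4-5(w=4) 4-8(w=1) 7-8(w=4)

step 1: add edge 4-8 (w=1); MST = {4-8(w=1)}
step 2: add edge 4-5 (w=4); MST = {4-5(w=4) 4-8(w=1)}
step 3: add edge 7-8 (w=4); MST = {4-5(w=4) 4-8(w=1) 7-8(w=4)}
step 4: add edge 0-4 (w=5); MST = {0-4(w=5) 4-5(w=4) 4-8(w=1) 7-8(w=4)}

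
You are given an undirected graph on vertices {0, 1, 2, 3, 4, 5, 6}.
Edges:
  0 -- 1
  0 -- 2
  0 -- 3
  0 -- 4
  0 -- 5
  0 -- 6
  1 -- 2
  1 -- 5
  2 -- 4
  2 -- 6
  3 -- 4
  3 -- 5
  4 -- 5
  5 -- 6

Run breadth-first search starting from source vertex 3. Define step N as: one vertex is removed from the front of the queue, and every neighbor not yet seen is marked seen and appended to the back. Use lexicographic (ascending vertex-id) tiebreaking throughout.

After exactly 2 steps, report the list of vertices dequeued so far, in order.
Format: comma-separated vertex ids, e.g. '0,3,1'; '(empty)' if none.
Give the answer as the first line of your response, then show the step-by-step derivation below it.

3,0

step 1: dequeue 3; queue=[0,4,5]; order=3
step 2: dequeue 0; queue=[4,5,1,2,6]; order=3,0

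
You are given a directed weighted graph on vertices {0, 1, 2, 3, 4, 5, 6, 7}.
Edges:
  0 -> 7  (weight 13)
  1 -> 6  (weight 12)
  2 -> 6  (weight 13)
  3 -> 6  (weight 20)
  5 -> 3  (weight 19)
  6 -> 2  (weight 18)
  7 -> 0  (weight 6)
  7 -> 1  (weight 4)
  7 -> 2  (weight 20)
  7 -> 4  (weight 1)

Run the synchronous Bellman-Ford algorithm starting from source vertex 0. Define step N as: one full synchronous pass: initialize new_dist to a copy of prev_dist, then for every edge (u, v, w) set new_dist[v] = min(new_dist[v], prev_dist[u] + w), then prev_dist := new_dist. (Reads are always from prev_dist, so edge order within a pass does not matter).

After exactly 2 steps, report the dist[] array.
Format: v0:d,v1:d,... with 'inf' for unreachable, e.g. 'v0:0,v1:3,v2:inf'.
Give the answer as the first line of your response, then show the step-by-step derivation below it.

v0:0,v1:17,v2:33,v3:inf,v4:14,v5:inf,v6:inf,v7:13

step 1: dist = v0:0,v1:inf,v2:inf,v3:inf,v4:inf,v5:inf,v6:inf,v7:13
step 2: dist = v0:0,v1:17,v2:33,v3:inf,v4:14,v5:inf,v6:inf,v7:13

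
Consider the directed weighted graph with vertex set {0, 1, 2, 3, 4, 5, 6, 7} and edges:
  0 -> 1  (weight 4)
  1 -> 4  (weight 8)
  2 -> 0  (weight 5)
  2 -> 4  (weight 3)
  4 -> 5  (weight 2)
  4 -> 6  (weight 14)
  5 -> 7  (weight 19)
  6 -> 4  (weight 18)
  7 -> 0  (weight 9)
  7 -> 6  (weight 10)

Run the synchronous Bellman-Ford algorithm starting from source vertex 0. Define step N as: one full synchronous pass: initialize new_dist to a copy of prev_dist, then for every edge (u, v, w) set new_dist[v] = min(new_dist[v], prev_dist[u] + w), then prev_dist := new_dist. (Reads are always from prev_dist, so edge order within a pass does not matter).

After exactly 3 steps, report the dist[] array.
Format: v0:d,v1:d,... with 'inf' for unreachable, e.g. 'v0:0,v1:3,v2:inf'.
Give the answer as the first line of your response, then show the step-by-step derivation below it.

v0:0,v1:4,v2:inf,v3:inf,v4:12,v5:14,v6:26,v7:inf

step 1: dist = v0:0,v1:4,v2:inf,v3:inf,v4:inf,v5:inf,v6:inf,v7:inf
step 2: dist = v0:0,v1:4,v2:inf,v3:inf,v4:12,v5:inf,v6:inf,v7:inf
step 3: dist = v0:0,v1:4,v2:inf,v3:inf,v4:12,v5:14,v6:26,v7:inf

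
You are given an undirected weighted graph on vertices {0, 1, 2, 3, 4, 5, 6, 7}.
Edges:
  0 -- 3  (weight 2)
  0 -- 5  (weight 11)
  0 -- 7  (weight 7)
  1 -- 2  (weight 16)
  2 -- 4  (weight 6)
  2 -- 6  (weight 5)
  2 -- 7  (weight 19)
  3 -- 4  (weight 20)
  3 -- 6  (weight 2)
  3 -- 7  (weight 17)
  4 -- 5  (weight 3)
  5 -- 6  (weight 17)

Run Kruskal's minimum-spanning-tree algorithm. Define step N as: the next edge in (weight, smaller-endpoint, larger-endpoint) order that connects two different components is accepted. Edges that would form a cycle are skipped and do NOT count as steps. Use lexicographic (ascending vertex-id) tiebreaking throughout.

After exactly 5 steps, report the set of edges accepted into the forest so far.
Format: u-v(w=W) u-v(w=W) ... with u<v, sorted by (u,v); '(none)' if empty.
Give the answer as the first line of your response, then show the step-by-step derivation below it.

0-3(w=2) 2-4(w=6) 2-6(w=5) 3-6(w=2) 4-5(w=3)

step 1: add edge 0-3 (w=2); MST = {0-3(w=2)}
step 2: add edge 3-6 (w=2); MST = {0-3(w=2) 3-6(w=2)}
step 3: add edge 4-5 (w=3); MST = {0-3(w=2) 3-6(w=2) 4-5(w=3)}
step 4: add edge 2-6 (w=5); MST = {0-3(w=2) 2-6(w=5) 3-6(w=2) 4-5(w=3)}
step 5: add edge 2-4 (w=6); MST = {0-3(w=2) 2-4(w=6) 2-6(w=5) 3-6(w=2) 4-5(w=3)}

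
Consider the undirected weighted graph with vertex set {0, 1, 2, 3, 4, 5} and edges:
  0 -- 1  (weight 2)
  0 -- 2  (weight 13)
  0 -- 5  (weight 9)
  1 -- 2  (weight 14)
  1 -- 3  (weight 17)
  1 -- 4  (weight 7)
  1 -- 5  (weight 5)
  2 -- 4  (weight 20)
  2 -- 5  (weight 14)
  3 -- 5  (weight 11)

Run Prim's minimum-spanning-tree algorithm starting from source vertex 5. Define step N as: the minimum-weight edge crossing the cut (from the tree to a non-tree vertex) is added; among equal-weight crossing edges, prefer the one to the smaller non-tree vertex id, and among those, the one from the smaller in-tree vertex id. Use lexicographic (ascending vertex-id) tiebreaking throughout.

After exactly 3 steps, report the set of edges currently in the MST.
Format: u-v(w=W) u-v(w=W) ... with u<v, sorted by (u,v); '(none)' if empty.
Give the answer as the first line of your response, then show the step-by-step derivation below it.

0-1(w=2) 1-4(w=7) 1-5(w=5)

step 1: add edge 1-5 (w=5); MST = {1-5(w=5)}
step 2: add edge 0-1 (w=2); MST = {0-1(w=2) 1-5(w=5)}
step 3: add edge 1-4 (w=7); MST = {0-1(w=2) 1-4(w=7) 1-5(w=5)}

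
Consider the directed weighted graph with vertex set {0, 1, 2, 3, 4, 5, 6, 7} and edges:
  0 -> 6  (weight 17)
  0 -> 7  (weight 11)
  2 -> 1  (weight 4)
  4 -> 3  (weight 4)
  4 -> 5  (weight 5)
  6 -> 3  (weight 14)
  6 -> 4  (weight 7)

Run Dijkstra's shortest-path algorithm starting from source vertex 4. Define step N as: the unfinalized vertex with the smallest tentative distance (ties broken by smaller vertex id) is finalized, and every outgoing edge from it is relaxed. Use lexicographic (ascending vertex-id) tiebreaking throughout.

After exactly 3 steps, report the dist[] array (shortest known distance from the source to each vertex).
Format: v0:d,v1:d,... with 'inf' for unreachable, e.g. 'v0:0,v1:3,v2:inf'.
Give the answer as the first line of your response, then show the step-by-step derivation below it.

v0:inf,v1:inf,v2:inf,v3:4,v4:0,v5:5,v6:inf,v7:inf

step 1: dist = v0:inf,v1:inf,v2:inf,v3:4,v4:0,v5:5,v6:inf,v7:inf
step 2: dist = v0:inf,v1:inf,v2:inf,v3:4,v4:0,v5:5,v6:inf,v7:inf
step 3: dist = v0:inf,v1:inf,v2:inf,v3:4,v4:0,v5:5,v6:inf,v7:inf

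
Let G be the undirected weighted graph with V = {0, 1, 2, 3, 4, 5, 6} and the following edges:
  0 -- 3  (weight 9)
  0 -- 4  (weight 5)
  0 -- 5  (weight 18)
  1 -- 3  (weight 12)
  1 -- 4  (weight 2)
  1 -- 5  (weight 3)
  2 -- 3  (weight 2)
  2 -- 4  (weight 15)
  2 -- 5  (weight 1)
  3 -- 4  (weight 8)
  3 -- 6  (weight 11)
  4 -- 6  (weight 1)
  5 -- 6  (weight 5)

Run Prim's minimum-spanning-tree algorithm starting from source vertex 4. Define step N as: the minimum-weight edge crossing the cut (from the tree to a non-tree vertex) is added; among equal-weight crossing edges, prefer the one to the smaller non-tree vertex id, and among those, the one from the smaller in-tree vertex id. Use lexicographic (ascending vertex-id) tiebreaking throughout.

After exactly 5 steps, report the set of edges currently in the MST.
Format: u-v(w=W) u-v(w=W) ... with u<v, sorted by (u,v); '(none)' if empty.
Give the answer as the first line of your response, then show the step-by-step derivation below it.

1-4(w=2) 1-5(w=3) 2-3(w=2) 2-5(w=1) 4-6(w=1)

step 1: add edge 4-6 (w=1); MST = {4-6(w=1)}
step 2: add edge 1-4 (w=2); MST = {1-4(w=2) 4-6(w=1)}
step 3: add edge 1-5 (w=3); MST = {1-4(w=2) 1-5(w=3) 4-6(w=1)}
step 4: add edge 2-5 (w=1); MST = {1-4(w=2) 1-5(w=3) 2-5(w=1) 4-6(w=1)}
step 5: add edge 2-3 (w=2); MST = {1-4(w=2) 1-5(w=3) 2-3(w=2) 2-5(w=1) 4-6(w=1)}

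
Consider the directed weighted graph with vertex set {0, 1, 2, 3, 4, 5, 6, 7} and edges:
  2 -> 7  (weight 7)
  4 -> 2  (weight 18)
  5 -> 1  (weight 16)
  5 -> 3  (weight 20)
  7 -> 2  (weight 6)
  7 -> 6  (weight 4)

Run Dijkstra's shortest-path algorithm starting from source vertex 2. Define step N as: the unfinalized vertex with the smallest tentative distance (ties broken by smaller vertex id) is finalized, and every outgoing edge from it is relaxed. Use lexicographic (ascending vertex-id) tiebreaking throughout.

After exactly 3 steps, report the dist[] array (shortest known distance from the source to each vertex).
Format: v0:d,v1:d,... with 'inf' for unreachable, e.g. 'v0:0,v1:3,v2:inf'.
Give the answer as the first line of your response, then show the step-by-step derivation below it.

v0:inf,v1:inf,v2:0,v3:inf,v4:inf,v5:inf,v6:11,v7:7

step 1: dist = v0:inf,v1:inf,v2:0,v3:inf,v4:inf,v5:inf,v6:inf,v7:7
step 2: dist = v0:inf,v1:inf,v2:0,v3:inf,v4:inf,v5:inf,v6:11,v7:7
step 3: dist = v0:inf,v1:inf,v2:0,v3:inf,v4:inf,v5:inf,v6:11,v7:7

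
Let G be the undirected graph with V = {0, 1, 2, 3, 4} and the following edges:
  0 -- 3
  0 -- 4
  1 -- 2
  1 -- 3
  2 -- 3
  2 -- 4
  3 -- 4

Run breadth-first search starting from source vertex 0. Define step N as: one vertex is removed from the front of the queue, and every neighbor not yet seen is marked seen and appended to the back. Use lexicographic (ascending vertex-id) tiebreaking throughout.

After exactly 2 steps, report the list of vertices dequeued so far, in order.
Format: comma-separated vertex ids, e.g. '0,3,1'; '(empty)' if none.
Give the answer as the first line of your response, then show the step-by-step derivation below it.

0,3

step 1: dequeue 0; queue=[3,4]; order=0
step 2: dequeue 3; queue=[4,1,2]; order=0,3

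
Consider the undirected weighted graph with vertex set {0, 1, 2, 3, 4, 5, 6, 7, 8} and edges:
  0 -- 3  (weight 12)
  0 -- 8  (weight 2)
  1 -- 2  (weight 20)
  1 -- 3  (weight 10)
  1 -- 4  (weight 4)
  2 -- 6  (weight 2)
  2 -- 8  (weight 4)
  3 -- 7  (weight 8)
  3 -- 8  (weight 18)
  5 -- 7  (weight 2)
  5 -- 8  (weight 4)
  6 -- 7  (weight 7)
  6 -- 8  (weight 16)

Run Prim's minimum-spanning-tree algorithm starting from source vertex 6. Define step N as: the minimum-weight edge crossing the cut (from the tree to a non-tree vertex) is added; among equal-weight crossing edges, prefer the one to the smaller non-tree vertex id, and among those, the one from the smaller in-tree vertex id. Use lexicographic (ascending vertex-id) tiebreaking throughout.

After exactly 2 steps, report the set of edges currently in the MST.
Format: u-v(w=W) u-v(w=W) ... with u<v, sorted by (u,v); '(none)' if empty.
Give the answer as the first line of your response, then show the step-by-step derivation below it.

2-6(w=2) 2-8(w=4)

step 1: add edge 2-6 (w=2); MST = {2-6(w=2)}
step 2: add edge 2-8 (w=4); MST = {2-6(w=2) 2-8(w=4)}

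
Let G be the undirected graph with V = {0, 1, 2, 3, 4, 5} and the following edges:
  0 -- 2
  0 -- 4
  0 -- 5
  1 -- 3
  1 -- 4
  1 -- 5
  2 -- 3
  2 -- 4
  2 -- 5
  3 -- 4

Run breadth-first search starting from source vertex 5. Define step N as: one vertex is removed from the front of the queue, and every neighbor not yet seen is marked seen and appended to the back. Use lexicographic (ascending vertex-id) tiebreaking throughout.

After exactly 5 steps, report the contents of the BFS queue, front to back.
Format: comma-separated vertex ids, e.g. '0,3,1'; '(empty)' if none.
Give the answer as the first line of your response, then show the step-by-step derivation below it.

3

step 1: dequeue 5; queue=[0,1,2]; order=5
step 2: dequeue 0; queue=[1,2,4]; order=5,0
step 3: dequeue 1; queue=[2,4,3]; order=5,0,1
step 4: dequeue 2; queue=[4,3]; order=5,0,1,2
step 5: dequeue 4; queue=[3]; order=5,0,1,2,4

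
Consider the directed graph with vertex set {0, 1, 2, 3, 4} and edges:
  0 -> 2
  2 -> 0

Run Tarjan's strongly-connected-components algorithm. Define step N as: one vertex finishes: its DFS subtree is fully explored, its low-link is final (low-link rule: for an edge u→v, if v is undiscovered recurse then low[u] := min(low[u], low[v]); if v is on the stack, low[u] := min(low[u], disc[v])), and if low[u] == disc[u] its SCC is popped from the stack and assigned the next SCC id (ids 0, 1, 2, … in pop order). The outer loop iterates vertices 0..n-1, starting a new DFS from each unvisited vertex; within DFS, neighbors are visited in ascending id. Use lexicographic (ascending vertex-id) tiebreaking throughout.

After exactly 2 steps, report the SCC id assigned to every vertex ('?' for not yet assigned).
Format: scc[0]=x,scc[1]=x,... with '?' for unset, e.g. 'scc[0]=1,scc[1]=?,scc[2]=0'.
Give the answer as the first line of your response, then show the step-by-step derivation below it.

scc[0]=0,scc[1]=?,scc[2]=0,scc[3]=?,scc[4]=?

step 1: low=(low[0]=0,low[1]=?,low[2]=0,low[3]=?,low[4]=?); scc=(scc[0]=?,scc[1]=?,scc[2]=?,scc[3]=?,scc[4]=?)
step 2: low=(low[0]=0,low[1]=?,low[2]=0,low[3]=?,low[4]=?); scc=(scc[0]=0,scc[1]=?,scc[2]=0,scc[3]=?,scc[4]=?)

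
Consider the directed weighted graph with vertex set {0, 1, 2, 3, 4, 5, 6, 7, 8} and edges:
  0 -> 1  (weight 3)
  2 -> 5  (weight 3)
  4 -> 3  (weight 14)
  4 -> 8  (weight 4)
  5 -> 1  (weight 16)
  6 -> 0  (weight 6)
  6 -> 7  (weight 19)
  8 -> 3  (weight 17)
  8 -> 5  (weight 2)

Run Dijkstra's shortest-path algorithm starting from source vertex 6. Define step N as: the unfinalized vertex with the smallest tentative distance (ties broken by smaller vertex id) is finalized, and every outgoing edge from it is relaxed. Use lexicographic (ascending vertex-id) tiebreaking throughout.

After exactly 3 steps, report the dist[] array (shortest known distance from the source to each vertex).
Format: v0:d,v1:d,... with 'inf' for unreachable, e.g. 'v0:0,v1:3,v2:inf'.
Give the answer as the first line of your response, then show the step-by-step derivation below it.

v0:6,v1:9,v2:inf,v3:inf,v4:inf,v5:inf,v6:0,v7:19,v8:inf

step 1: dist = v0:6,v1:inf,v2:inf,v3:inf,v4:inf,v5:inf,v6:0,v7:19,v8:inf
step 2: dist = v0:6,v1:9,v2:inf,v3:inf,v4:inf,v5:inf,v6:0,v7:19,v8:inf
step 3: dist = v0:6,v1:9,v2:inf,v3:inf,v4:inf,v5:inf,v6:0,v7:19,v8:inf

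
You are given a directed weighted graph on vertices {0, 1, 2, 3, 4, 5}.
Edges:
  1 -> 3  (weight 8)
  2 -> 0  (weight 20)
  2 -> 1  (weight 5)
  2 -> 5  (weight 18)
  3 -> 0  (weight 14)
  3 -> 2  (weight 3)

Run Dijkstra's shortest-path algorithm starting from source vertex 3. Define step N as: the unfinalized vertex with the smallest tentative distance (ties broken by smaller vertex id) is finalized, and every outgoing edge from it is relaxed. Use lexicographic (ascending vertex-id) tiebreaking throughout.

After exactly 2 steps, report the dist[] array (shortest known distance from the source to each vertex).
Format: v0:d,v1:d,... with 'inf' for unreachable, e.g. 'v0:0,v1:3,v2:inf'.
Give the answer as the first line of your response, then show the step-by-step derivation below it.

v0:14,v1:8,v2:3,v3:0,v4:inf,v5:21

step 1: dist = v0:14,v1:inf,v2:3,v3:0,v4:inf,v5:inf
step 2: dist = v0:14,v1:8,v2:3,v3:0,v4:inf,v5:21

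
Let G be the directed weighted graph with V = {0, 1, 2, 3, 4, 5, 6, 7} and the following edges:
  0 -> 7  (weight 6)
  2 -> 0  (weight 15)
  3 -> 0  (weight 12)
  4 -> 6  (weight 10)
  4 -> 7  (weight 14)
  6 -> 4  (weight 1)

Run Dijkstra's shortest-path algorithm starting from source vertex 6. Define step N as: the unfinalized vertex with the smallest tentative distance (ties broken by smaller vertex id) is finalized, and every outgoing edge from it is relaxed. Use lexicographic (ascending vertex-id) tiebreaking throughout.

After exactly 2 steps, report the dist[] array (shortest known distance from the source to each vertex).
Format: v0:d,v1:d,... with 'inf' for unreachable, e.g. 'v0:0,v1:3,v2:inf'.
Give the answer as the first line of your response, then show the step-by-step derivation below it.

v0:inf,v1:inf,v2:inf,v3:inf,v4:1,v5:inf,v6:0,v7:15

step 1: dist = v0:inf,v1:inf,v2:inf,v3:inf,v4:1,v5:inf,v6:0,v7:inf
step 2: dist = v0:inf,v1:inf,v2:inf,v3:inf,v4:1,v5:inf,v6:0,v7:15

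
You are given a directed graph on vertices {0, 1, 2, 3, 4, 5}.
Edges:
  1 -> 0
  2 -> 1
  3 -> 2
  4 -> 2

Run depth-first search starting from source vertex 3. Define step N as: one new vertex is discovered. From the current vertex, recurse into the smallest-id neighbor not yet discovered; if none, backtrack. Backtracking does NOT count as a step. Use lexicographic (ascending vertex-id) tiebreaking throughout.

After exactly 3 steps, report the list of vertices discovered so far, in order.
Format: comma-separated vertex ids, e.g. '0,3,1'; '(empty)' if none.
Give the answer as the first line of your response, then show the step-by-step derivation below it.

3,2,1

step 1: discover 3; path=3; order=3
step 2: discover 2; path=3>2; order=3,2
step 3: discover 1; path=3>2>1; order=3,2,1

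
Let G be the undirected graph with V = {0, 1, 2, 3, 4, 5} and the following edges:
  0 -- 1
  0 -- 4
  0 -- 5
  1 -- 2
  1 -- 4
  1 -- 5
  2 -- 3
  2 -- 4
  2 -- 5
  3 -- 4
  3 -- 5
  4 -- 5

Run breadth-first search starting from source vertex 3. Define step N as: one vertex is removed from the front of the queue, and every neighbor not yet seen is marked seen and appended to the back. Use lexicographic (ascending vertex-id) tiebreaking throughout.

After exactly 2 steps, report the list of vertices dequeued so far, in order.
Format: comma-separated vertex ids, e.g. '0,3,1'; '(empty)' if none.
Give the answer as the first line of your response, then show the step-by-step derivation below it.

3,2

step 1: dequeue 3; queue=[2,4,5]; order=3
step 2: dequeue 2; queue=[4,5,1]; order=3,2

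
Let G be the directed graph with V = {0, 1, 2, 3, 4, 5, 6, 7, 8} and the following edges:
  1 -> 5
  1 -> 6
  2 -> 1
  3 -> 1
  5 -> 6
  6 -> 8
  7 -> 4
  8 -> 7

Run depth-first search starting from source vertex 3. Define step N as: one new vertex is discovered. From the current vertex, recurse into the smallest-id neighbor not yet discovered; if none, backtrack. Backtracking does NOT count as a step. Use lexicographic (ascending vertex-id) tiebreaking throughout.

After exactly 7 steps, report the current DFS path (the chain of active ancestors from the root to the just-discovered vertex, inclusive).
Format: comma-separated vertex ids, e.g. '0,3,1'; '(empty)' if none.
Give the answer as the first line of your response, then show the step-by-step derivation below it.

3,1,5,6,8,7,4

step 1: discover 3; path=3; order=3
step 2: discover 1; path=3>1; order=3,1
step 3: discover 5; path=3>1>5; order=3,1,5
step 4: discover 6; path=3>1>5>6; order=3,1,5,6
step 5: discover 8; path=3>1>5>6>8; order=3,1,5,6,8
step 6: discover 7; path=3>1>5>6>8>7; order=3,1,5,6,8,7
step 7: discover 4; path=3>1>5>6>8>7>4; order=3,1,5,6,8,7,4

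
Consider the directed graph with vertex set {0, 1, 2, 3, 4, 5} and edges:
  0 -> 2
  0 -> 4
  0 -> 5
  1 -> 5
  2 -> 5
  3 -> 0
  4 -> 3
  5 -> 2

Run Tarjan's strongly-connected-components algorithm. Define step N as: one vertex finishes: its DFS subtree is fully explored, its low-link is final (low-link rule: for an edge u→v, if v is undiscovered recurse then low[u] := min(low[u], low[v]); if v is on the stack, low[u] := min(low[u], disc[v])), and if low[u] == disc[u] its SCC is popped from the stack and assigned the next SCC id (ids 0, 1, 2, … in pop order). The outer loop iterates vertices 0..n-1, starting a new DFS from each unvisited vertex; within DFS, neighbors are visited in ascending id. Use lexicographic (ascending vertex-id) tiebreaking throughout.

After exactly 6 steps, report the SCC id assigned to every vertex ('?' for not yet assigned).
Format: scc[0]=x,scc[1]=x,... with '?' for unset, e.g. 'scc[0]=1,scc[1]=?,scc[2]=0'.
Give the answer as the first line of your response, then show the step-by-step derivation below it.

scc[0]=1,scc[1]=2,scc[2]=0,scc[3]=1,scc[4]=1,scc[5]=0

step 1: low=(low[0]=0,low[1]=?,low[2]=1,low[3]=?,low[4]=?,low[5]=1); scc=(scc[0]=?,scc[1]=?,scc[2]=?,scc[3]=?,scc[4]=?,scc[5]=?)
step 2: low=(low[0]=0,low[1]=?,low[2]=1,low[3]=?,low[4]=?,low[5]=1); scc=(scc[0]=?,scc[1]=?,scc[2]=0,scc[3]=?,scc[4]=?,scc[5]=0)
step 3: low=(low[0]=0,low[1]=?,low[2]=1,low[3]=0,low[4]=3,low[5]=1); scc=(scc[0]=?,scc[1]=?,scc[2]=0,scc[3]=?,scc[4]=?,scc[5]=0)
step 4: low=(low[0]=0,low[1]=?,low[2]=1,low[3]=0,low[4]=0,low[5]=1); scc=(scc[0]=?,scc[1]=?,scc[2]=0,scc[3]=?,scc[4]=?,scc[5]=0)
step 5: low=(low[0]=0,low[1]=?,low[2]=1,low[3]=0,low[4]=0,low[5]=1); scc=(scc[0]=1,scc[1]=?,scc[2]=0,scc[3]=1,scc[4]=1,scc[5]=0)
step 6: low=(low[0]=0,low[1]=5,low[2]=1,low[3]=0,low[4]=0,low[5]=1); scc=(scc[0]=1,scc[1]=2,scc[2]=0,scc[3]=1,scc[4]=1,scc[5]=0)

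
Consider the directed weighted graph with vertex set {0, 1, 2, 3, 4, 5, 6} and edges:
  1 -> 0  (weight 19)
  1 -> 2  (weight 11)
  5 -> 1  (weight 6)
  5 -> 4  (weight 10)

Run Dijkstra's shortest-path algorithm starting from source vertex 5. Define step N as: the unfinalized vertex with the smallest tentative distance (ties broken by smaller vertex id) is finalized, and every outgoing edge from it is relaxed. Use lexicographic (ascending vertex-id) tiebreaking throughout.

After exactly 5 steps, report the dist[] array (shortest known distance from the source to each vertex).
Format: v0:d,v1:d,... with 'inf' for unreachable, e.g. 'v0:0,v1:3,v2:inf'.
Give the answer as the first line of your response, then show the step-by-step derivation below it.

v0:25,v1:6,v2:17,v3:inf,v4:10,v5:0,v6:inf

step 1: dist = v0:inf,v1:6,v2:inf,v3:inf,v4:10,v5:0,v6:inf
step 2: dist = v0:25,v1:6,v2:17,v3:inf,v4:10,v5:0,v6:inf
step 3: dist = v0:25,v1:6,v2:17,v3:inf,v4:10,v5:0,v6:inf
step 4: dist = v0:25,v1:6,v2:17,v3:inf,v4:10,v5:0,v6:inf
step 5: dist = v0:25,v1:6,v2:17,v3:inf,v4:10,v5:0,v6:inf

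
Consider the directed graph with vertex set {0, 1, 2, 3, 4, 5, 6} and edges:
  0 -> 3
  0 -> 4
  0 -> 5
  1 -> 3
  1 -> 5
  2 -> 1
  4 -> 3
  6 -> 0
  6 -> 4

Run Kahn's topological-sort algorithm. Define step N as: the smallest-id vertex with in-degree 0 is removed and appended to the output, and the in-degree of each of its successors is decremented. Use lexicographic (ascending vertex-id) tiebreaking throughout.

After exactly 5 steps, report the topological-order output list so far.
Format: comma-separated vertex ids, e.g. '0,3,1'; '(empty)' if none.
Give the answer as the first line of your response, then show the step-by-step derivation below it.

2,1,6,0,4

step 1: output 2; order=[2]; indeg=(1,0,0,3,2,2,0)
step 2: output 1; order=[2,1]; indeg=(1,0,0,2,2,1,0)
step 3: output 6; order=[2,1,6]; indeg=(0,0,0,2,1,1,0)
step 4: output 0; order=[2,1,6,0]; indeg=(0,0,0,1,0,0,0)
step 5: output 4; order=[2,1,6,0,4]; indeg=(0,0,0,0,0,0,0)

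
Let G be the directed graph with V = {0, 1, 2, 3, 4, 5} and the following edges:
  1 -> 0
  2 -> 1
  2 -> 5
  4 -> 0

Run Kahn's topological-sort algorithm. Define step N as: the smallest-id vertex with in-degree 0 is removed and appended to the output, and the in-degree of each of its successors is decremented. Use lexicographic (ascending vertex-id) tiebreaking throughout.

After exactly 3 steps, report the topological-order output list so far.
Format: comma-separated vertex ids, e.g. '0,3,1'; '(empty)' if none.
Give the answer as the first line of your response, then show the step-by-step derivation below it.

2,1,3

step 1: output 2; order=[2]; indeg=(2,0,0,0,0,0)
step 2: output 1; order=[2,1]; indeg=(1,0,0,0,0,0)
step 3: output 3; order=[2,1,3]; indeg=(1,0,0,0,0,0)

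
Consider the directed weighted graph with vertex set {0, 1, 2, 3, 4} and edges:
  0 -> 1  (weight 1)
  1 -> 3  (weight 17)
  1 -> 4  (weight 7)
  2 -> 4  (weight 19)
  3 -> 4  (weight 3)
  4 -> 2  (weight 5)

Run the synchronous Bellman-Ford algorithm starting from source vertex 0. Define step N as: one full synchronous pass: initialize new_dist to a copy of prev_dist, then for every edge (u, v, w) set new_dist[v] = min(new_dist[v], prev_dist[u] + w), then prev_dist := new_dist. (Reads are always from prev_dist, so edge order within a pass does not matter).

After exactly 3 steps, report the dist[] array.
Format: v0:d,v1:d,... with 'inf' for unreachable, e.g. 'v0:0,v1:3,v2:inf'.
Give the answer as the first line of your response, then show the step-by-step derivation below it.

v0:0,v1:1,v2:13,v3:18,v4:8

step 1: dist = v0:0,v1:1,v2:inf,v3:inf,v4:inf
step 2: dist = v0:0,v1:1,v2:inf,v3:18,v4:8
step 3: dist = v0:0,v1:1,v2:13,v3:18,v4:8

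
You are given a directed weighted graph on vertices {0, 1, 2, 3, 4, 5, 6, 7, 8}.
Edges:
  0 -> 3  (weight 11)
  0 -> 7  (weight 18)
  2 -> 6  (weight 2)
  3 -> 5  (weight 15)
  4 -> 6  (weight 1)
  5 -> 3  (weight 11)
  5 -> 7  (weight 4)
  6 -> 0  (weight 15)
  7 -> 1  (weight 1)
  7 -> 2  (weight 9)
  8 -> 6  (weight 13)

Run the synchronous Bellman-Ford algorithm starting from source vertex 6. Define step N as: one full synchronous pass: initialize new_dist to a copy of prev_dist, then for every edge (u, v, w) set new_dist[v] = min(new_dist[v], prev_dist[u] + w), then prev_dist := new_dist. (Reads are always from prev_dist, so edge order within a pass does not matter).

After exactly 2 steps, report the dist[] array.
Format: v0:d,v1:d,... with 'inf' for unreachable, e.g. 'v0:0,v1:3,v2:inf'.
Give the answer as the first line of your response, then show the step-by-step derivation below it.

v0:15,v1:inf,v2:inf,v3:26,v4:inf,v5:inf,v6:0,v7:33,v8:inf

step 1: dist = v0:15,v1:inf,v2:inf,v3:inf,v4:inf,v5:inf,v6:0,v7:inf,v8:inf
step 2: dist = v0:15,v1:inf,v2:inf,v3:26,v4:inf,v5:inf,v6:0,v7:33,v8:inf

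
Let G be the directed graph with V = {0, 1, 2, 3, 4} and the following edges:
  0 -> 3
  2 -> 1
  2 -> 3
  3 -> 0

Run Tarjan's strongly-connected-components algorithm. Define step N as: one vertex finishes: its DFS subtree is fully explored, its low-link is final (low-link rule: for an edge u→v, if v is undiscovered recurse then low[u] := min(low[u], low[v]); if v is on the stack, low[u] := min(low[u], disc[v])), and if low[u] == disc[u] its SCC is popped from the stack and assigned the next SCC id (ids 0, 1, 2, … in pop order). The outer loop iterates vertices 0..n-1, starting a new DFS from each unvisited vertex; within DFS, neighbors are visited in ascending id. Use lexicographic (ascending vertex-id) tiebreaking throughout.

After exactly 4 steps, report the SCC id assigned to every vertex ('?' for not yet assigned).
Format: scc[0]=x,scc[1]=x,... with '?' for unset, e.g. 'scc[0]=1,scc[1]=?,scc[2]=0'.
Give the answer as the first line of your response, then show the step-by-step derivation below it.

scc[0]=0,scc[1]=1,scc[2]=2,scc[3]=0,scc[4]=?

step 1: low=(low[0]=0,low[1]=?,low[2]=?,low[3]=0,low[4]=?); scc=(scc[0]=?,scc[1]=?,scc[2]=?,scc[3]=?,scc[4]=?)
step 2: low=(low[0]=0,low[1]=?,low[2]=?,low[3]=0,low[4]=?); scc=(scc[0]=0,scc[1]=?,scc[2]=?,scc[3]=0,scc[4]=?)
step 3: low=(low[0]=0,low[1]=2,low[2]=?,low[3]=0,low[4]=?); scc=(scc[0]=0,scc[1]=1,scc[2]=?,scc[3]=0,scc[4]=?)
step 4: low=(low[0]=0,low[1]=2,low[2]=3,low[3]=0,low[4]=?); scc=(scc[0]=0,scc[1]=1,scc[2]=2,scc[3]=0,scc[4]=?)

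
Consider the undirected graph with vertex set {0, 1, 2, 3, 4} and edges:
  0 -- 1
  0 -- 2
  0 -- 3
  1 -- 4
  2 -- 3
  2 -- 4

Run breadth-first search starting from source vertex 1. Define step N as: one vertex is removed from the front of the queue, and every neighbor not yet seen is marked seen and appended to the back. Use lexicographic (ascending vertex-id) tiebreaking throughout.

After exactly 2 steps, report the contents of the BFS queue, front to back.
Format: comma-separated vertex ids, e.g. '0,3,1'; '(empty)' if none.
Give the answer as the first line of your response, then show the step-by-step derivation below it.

4,2,3

step 1: dequeue 1; queue=[0,4]; order=1
step 2: dequeue 0; queue=[4,2,3]; order=1,0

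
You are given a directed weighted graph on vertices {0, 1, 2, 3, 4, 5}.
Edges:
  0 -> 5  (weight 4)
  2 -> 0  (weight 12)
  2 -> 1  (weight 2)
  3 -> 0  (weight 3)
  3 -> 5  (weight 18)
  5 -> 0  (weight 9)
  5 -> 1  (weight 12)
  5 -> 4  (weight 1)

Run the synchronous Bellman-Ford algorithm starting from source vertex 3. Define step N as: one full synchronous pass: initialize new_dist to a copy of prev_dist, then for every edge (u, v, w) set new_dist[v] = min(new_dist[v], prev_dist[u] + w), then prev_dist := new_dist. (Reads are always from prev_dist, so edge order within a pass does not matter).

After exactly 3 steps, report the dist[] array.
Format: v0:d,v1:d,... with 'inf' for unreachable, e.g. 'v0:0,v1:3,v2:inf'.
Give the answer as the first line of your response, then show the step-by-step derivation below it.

v0:3,v1:19,v2:inf,v3:0,v4:8,v5:7

step 1: dist = v0:3,v1:inf,v2:inf,v3:0,v4:inf,v5:18
step 2: dist = v0:3,v1:30,v2:inf,v3:0,v4:19,v5:7
step 3: dist = v0:3,v1:19,v2:inf,v3:0,v4:8,v5:7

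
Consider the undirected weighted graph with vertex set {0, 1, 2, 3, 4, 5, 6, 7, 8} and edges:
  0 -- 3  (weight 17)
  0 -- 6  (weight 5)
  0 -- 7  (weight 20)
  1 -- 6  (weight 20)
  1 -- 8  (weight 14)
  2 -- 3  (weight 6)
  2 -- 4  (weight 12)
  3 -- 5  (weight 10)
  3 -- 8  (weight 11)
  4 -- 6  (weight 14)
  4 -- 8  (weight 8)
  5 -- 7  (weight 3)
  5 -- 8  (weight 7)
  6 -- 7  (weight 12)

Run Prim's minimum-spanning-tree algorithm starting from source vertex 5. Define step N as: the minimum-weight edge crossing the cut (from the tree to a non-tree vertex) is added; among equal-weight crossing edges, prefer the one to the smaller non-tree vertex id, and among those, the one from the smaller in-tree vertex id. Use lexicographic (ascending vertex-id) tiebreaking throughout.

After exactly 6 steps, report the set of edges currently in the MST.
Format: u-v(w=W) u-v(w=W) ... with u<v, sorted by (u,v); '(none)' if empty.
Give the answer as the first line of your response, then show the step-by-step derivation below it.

2-3(w=6) 3-5(w=10) 4-8(w=8) 5-7(w=3) 5-8(w=7) 6-7(w=12)

step 1: add edge 5-7 (w=3); MST = {5-7(w=3)}
step 2: add edge 5-8 (w=7); MST = {5-7(w=3) 5-8(w=7)}
step 3: add edge 4-8 (w=8); MST = {4-8(w=8) 5-7(w=3) 5-8(w=7)}
step 4: add edge 3-5 (w=10); MST = {3-5(w=10) 4-8(w=8) 5-7(w=3) 5-8(w=7)}
step 5: add edge 2-3 (w=6); MST = {2-3(w=6) 3-5(w=10) 4-8(w=8) 5-7(w=3) 5-8(w=7)}
step 6: add edge 6-7 (w=12); MST = {2-3(w=6) 3-5(w=10) 4-8(w=8) 5-7(w=3) 5-8(w=7) 6-7(w=12)}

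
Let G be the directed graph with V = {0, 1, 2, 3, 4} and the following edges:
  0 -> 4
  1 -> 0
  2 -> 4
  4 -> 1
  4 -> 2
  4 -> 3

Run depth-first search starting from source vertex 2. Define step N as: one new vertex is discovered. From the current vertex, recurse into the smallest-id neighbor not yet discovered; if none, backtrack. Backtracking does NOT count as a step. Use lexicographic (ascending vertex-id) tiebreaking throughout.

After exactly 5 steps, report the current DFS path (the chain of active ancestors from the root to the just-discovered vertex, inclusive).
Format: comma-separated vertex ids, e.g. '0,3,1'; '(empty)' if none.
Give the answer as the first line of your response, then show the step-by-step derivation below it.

2,4,3

step 1: discover 2; path=2; order=2
step 2: discover 4; path=2>4; order=2,4
step 3: discover 1; path=2>4>1; order=2,4,1
step 4: discover 0; path=2>4>1>0; order=2,4,1,0
step 5: discover 3; path=2>4>3; order=2,4,1,0,3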